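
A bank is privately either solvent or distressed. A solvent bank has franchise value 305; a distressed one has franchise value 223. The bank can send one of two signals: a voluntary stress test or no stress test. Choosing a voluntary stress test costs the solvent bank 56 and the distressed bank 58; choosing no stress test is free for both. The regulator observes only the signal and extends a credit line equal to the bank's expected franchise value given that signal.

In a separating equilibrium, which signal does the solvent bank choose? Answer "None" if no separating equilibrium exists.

Try solvent → stress test, distressed → no stress test:
  If types separate, stress test earns payment 305 and no stress test earns 223.
  Solvent: stress test gives 305 − 56 = 249; no stress test gives 223 − 0 = 223. No deviation. ✓
  Distressed: no stress test gives 223 − 0 = 223; stress test gives 305 − 58 = 247. Would deviate. ✗
Try solvent → no stress test, distressed → stress test:
  If types separate, no stress test earns payment 305 and stress test earns 223.
  Solvent: no stress test gives 305 − 0 = 305; stress test gives 223 − 56 = 167. No deviation. ✓
  Distressed: stress test gives 223 − 58 = 165; no stress test gives 305 − 0 = 305. Would deviate. ✗
Neither assignment is incentive-compatible.

None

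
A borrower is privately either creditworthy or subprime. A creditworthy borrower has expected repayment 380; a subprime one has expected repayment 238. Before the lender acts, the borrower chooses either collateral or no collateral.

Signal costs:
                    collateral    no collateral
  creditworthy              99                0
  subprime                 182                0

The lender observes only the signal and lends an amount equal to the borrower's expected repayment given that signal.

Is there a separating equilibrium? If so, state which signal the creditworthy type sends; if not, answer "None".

Try creditworthy → collateral, subprime → no collateral:
  Under separation the lender infers type exactly: collateral → creditworthy (pays 380), no collateral → subprime (pays 238).
  Creditworthy: collateral gives 380 − 99 = 281; no collateral gives 238 − 0 = 238. No deviation. ✓
  Subprime: no collateral gives 238 − 0 = 238; collateral gives 380 − 182 = 198. No deviation. ✓
Both hold — the creditworthy type sends collateral.

collateral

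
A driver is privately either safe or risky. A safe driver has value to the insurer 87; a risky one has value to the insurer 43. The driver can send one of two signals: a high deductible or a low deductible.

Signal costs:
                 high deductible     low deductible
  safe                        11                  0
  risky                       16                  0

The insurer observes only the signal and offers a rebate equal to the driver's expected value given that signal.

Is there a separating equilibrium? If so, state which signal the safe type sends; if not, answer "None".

Try safe → high deductible, risky → low deductible:
  If types separate, high deductible earns payment 87 and low deductible earns 43.
  Safe: high deductible gives 87 − 11 = 76; low deductible gives 43 − 0 = 43. No deviation. ✓
  Risky: low deductible gives 43 − 0 = 43; high deductible gives 87 − 16 = 71. Would deviate. ✗
Try safe → low deductible, risky → high deductible:
  If types separate, low deductible earns payment 87 and high deductible earns 43.
  Safe: low deductible gives 87 − 0 = 87; high deductible gives 43 − 11 = 32. No deviation. ✓
  Risky: high deductible gives 43 − 16 = 27; low deductible gives 87 − 0 = 87. Would deviate. ✗
Neither assignment is incentive-compatible.

None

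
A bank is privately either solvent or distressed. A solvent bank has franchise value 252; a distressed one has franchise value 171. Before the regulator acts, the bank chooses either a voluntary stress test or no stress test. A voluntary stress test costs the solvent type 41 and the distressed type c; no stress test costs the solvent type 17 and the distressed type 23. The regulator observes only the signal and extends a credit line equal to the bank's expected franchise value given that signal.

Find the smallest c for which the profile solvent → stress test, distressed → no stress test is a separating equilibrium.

104

Under separation: stress test → solvent (pays 252); no stress test → distressed (pays 171).
Solvent: 252 − 41 = 211 ≥ 171 − 17 = 154. Holds regardless of c. ✓
Distressed: 171 − 23 ≥ 252 − c, so c ≥ 252 − 148 = 104.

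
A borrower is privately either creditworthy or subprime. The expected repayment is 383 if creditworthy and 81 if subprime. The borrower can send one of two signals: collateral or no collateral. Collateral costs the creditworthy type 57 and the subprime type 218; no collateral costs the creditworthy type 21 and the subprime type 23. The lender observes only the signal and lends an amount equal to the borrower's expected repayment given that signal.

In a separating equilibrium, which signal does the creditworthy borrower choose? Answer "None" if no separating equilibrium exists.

None

Try creditworthy → collateral, subprime → no collateral:
  Under separation the lender infers type exactly: collateral → creditworthy (pays 383), no collateral → subprime (pays 81).
  Creditworthy: collateral gives 383 − 57 = 326; no collateral gives 81 − 21 = 60. No deviation. ✓
  Subprime: no collateral gives 81 − 23 = 58; collateral gives 383 − 218 = 165. Would deviate. ✗
Try creditworthy → no collateral, subprime → collateral:
  Under separation the lender infers type exactly: no collateral → creditworthy (pays 383), collateral → subprime (pays 81).
  Creditworthy: no collateral gives 383 − 21 = 362; collateral gives 81 − 57 = 24. No deviation. ✓
  Subprime: collateral gives 81 − 218 = -137; no collateral gives 383 − 23 = 360. Would deviate. ✗
Neither assignment is incentive-compatible.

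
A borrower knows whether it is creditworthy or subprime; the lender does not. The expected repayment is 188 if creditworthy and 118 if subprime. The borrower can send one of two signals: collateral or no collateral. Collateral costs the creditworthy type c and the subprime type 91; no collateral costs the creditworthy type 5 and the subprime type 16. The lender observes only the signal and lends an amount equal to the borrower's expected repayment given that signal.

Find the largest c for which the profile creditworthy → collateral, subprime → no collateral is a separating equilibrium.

Under separation: collateral → creditworthy (pays 188); no collateral → subprime (pays 118).
Subprime: 118 − 16 = 102 ≥ 188 − 91 = 97. Holds regardless of c. ✓
Creditworthy: 188 − c ≥ 118 − 5, so c ≤ 188 − 113 = 75.

75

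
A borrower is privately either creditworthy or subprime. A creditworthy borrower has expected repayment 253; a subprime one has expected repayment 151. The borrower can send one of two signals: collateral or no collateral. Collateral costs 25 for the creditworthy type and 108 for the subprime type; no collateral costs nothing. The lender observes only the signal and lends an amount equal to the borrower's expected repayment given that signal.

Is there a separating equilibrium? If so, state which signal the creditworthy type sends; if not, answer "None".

collateral

Try creditworthy → collateral, subprime → no collateral:
  If types separate, collateral earns payment 253 and no collateral earns 151.
  Creditworthy: collateral gives 253 − 25 = 228; no collateral gives 151 − 0 = 151. No deviation. ✓
  Subprime: no collateral gives 151 − 0 = 151; collateral gives 253 − 108 = 145. No deviation. ✓
Both hold — the creditworthy type sends collateral.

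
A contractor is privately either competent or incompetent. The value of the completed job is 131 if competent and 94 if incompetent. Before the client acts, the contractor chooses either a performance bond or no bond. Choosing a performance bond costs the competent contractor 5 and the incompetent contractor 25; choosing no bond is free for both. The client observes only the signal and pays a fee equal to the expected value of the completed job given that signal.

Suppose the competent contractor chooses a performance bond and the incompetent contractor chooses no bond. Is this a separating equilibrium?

No

Under separation the client infers type exactly: bond → competent (pays 131), no bond → incompetent (pays 94).
Competent: bond gives 131 − 5 = 126; no bond gives 94 − 0 = 94. No deviation. ✓
Incompetent: no bond gives 94 − 0 = 94; bond gives 131 − 25 = 106. Would deviate. ✗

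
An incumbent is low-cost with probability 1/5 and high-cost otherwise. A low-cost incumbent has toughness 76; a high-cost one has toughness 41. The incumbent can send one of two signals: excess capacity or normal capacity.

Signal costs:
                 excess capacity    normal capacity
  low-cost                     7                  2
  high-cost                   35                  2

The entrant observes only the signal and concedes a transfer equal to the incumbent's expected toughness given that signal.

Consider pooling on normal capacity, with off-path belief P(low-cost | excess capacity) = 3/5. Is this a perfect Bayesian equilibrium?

On the equilibrium path (normal capacity) the entrant holds the prior 1/5 and pays 1/5·76 + 4/5·41 = 48. Off-path (excess capacity) belief 3/5 gives 3/5·76 + 2/5·41 = 62.
Low-cost: normal capacity gives 48 − 2 = 46; excess capacity gives 62 − 7 = 55. Deviates. ✗
High-cost: normal capacity gives 48 − 2 = 46; excess capacity gives 62 − 35 = 27. Stays. ✓

No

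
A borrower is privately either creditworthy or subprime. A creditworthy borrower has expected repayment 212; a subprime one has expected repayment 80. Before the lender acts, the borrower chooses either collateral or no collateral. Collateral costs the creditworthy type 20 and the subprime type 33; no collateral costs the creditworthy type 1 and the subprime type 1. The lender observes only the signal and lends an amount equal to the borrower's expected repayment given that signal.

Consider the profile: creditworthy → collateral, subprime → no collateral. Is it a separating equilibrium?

No

Under separation the lender infers type exactly: collateral → creditworthy (pays 212), no collateral → subprime (pays 80).
Creditworthy: collateral gives 212 − 20 = 192; no collateral gives 80 − 1 = 79. No deviation. ✓
Subprime: no collateral gives 80 − 1 = 79; collateral gives 212 − 33 = 179. Would deviate. ✗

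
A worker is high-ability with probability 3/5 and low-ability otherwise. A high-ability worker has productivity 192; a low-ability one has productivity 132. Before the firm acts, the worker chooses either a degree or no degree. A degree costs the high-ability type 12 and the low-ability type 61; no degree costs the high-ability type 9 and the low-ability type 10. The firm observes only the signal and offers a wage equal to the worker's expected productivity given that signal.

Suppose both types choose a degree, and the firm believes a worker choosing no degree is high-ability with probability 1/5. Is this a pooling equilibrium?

No

On the equilibrium path (degree) the firm holds the prior 3/5 and pays 3/5·192 + 2/5·132 = 168. Off-path (no degree) belief 1/5 gives 1/5·192 + 4/5·132 = 144.
High-ability: degree gives 168 − 12 = 156; no degree gives 144 − 9 = 135. Stays. ✓
Low-ability: degree gives 168 − 61 = 107; no degree gives 144 − 10 = 134. Deviates. ✗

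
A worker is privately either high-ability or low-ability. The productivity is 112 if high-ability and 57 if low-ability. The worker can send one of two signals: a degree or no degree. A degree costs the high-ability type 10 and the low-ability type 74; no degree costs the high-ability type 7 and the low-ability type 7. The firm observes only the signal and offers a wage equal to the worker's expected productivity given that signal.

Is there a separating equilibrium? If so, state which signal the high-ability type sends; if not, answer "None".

Try high-ability → degree, low-ability → no degree:
  If types separate, degree earns payment 112 and no degree earns 57.
  High-ability: degree gives 112 − 10 = 102; no degree gives 57 − 7 = 50. No deviation. ✓
  Low-ability: no degree gives 57 − 7 = 50; degree gives 112 − 74 = 38. No deviation. ✓
Both hold — the high-ability type sends degree.

degree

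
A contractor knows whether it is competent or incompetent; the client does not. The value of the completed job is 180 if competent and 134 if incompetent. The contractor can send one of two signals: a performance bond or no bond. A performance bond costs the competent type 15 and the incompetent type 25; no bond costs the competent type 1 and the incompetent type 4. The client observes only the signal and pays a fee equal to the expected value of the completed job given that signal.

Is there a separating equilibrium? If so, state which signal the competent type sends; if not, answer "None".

None

Try competent → bond, incompetent → no bond:
  Under separation the client infers type exactly: bond → competent (pays 180), no bond → incompetent (pays 134).
  Competent: bond gives 180 − 15 = 165; no bond gives 134 − 1 = 133. No deviation. ✓
  Incompetent: no bond gives 134 − 4 = 130; bond gives 180 − 25 = 155. Would deviate. ✗
Try competent → no bond, incompetent → bond:
  Under separation the client infers type exactly: no bond → competent (pays 180), bond → incompetent (pays 134).
  Competent: no bond gives 180 − 1 = 179; bond gives 134 − 15 = 119. No deviation. ✓
  Incompetent: bond gives 134 − 25 = 109; no bond gives 180 − 4 = 176. Would deviate. ✗
Neither assignment is incentive-compatible.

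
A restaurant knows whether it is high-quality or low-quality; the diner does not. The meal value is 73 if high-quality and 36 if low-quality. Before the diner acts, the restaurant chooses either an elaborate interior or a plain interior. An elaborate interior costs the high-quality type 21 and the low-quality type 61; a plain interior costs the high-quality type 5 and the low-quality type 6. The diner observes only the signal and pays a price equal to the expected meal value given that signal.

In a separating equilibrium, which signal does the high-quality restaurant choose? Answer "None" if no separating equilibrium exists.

elaborate interior

Try high-quality → elaborate interior, low-quality → plain interior:
  If types separate, elaborate interior earns payment 73 and plain interior earns 36.
  High-quality: elaborate interior gives 73 − 21 = 52; plain interior gives 36 − 5 = 31. No deviation. ✓
  Low-quality: plain interior gives 36 − 6 = 30; elaborate interior gives 73 − 61 = 12. No deviation. ✓
Both hold — the high-quality type sends elaborate interior.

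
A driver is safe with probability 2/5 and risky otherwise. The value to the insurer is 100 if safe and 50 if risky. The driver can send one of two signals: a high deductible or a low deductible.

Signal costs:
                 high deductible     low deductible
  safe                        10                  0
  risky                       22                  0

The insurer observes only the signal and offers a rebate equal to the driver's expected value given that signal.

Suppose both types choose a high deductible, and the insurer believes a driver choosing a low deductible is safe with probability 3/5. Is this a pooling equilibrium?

On the equilibrium path (high deductible) the insurer holds the prior 2/5 and pays 2/5·100 + 3/5·50 = 70. Off-path (low deductible) belief 3/5 gives 3/5·100 + 2/5·50 = 80.
Safe: high deductible gives 70 − 10 = 60; low deductible gives 80 − 0 = 80. Deviates. ✗
Risky: high deductible gives 70 − 22 = 48; low deductible gives 80 − 0 = 80. Deviates. ✗

No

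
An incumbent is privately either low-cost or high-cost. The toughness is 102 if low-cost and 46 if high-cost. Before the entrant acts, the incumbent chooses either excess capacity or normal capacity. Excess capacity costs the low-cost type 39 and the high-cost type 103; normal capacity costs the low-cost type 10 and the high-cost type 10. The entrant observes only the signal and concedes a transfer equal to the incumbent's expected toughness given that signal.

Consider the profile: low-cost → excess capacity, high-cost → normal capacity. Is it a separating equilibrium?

If types separate, excess capacity earns payment 102 and normal capacity earns 46.
Low-cost: excess capacity gives 102 − 39 = 63; normal capacity gives 46 − 10 = 36. No deviation. ✓
High-cost: normal capacity gives 46 − 10 = 36; excess capacity gives 102 − 103 = -1. No deviation. ✓
Neither type gains from mimicking the other.

Yes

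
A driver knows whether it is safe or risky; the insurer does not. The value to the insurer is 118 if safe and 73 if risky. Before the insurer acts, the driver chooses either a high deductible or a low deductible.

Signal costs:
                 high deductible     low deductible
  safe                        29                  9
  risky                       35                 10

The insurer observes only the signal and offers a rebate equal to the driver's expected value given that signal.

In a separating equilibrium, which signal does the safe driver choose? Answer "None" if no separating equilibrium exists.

None

Try safe → high deductible, risky → low deductible:
  Under separation the insurer infers type exactly: high deductible → safe (pays 118), low deductible → risky (pays 73).
  Safe: high deductible gives 118 − 29 = 89; low deductible gives 73 − 9 = 64. No deviation. ✓
  Risky: low deductible gives 73 − 10 = 63; high deductible gives 118 − 35 = 83. Would deviate. ✗
Try safe → low deductible, risky → high deductible:
  Under separation the insurer infers type exactly: low deductible → safe (pays 118), high deductible → risky (pays 73).
  Safe: low deductible gives 118 − 9 = 109; high deductible gives 73 − 29 = 44. No deviation. ✓
  Risky: high deductible gives 73 − 35 = 38; low deductible gives 118 − 10 = 108. Would deviate. ✗
Neither assignment is incentive-compatible.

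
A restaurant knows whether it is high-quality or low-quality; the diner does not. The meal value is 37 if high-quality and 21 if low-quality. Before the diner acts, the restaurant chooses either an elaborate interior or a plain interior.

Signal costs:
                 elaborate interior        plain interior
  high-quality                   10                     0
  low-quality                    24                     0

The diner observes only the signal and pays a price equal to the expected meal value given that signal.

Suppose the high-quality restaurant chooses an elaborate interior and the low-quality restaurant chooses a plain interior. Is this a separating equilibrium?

Yes

If types separate, elaborate interior earns payment 37 and plain interior earns 21.
High-quality: elaborate interior gives 37 − 10 = 27; plain interior gives 21 − 0 = 21. No deviation. ✓
Low-quality: plain interior gives 21 − 0 = 21; elaborate interior gives 37 − 24 = 13. No deviation. ✓
Neither type gains from mimicking the other.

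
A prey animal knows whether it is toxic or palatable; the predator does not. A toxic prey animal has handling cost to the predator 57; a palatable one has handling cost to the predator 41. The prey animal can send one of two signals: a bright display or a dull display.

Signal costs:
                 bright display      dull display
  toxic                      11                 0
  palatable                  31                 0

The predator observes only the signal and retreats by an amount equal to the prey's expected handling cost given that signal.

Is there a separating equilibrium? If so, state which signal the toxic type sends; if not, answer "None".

bright display

Try toxic → bright display, palatable → dull display:
  If types separate, bright display earns payment 57 and dull display earns 41.
  Toxic: bright display gives 57 − 11 = 46; dull display gives 41 − 0 = 41. No deviation. ✓
  Palatable: dull display gives 41 − 0 = 41; bright display gives 57 − 31 = 26. No deviation. ✓
Both hold — the toxic type sends bright display.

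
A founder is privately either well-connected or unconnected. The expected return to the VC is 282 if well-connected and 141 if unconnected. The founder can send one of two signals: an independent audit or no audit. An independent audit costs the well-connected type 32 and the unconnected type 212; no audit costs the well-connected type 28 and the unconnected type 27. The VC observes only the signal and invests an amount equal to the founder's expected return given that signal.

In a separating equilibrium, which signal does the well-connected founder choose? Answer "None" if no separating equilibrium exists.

Try well-connected → audit, unconnected → no audit:
  If types separate, audit earns payment 282 and no audit earns 141.
  Well-connected: audit gives 282 − 32 = 250; no audit gives 141 − 28 = 113. No deviation. ✓
  Unconnected: no audit gives 141 − 27 = 114; audit gives 282 − 212 = 70. No deviation. ✓
Both hold — the well-connected type sends audit.

audit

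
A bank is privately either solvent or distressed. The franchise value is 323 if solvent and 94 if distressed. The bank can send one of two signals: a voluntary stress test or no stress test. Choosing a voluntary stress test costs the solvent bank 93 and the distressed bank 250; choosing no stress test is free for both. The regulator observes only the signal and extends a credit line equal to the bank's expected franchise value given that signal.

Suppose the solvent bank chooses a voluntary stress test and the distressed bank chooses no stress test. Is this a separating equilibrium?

If types separate, stress test earns payment 323 and no stress test earns 94.
Solvent: stress test gives 323 − 93 = 230; no stress test gives 94 − 0 = 94. No deviation. ✓
Distressed: no stress test gives 94 − 0 = 94; stress test gives 323 − 250 = 73. No deviation. ✓
Both incentive constraints hold.

Yes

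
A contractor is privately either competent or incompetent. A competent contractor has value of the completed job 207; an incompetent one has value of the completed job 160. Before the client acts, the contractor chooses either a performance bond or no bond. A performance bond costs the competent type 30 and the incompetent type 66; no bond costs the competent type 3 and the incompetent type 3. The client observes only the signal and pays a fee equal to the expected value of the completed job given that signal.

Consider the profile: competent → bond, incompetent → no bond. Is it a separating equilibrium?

Under separation the client infers type exactly: bond → competent (pays 207), no bond → incompetent (pays 160).
Competent: bond gives 207 − 30 = 177; no bond gives 160 − 3 = 157. No deviation. ✓
Incompetent: no bond gives 160 − 3 = 157; bond gives 207 − 66 = 141. No deviation. ✓
Neither type gains from mimicking the other.

Yes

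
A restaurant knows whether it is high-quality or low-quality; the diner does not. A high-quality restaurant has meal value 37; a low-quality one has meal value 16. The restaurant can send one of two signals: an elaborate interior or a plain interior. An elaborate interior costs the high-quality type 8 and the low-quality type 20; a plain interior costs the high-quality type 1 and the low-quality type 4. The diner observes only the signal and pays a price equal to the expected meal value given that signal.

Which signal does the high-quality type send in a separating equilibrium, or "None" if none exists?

None

Try high-quality → elaborate interior, low-quality → plain interior:
  Under separation the diner infers type exactly: elaborate interior → high-quality (pays 37), plain interior → low-quality (pays 16).
  High-quality: elaborate interior gives 37 − 8 = 29; plain interior gives 16 − 1 = 15. No deviation. ✓
  Low-quality: plain interior gives 16 − 4 = 12; elaborate interior gives 37 − 20 = 17. Would deviate. ✗
Try high-quality → plain interior, low-quality → elaborate interior:
  Under separation the diner infers type exactly: plain interior → high-quality (pays 37), elaborate interior → low-quality (pays 16).
  High-quality: plain interior gives 37 − 1 = 36; elaborate interior gives 16 − 8 = 8. No deviation. ✓
  Low-quality: elaborate interior gives 16 − 20 = -4; plain interior gives 37 − 4 = 33. Would deviate. ✗
Neither assignment is incentive-compatible.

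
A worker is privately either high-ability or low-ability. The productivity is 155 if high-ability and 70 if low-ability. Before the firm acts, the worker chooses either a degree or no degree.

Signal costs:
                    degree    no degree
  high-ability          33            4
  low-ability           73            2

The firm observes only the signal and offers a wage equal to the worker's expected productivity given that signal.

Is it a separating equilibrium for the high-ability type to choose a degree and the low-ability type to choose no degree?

If types separate, degree earns payment 155 and no degree earns 70.
High-ability: degree gives 155 − 33 = 122; no degree gives 70 − 4 = 66. No deviation. ✓
Low-ability: no degree gives 70 − 2 = 68; degree gives 155 − 73 = 82. Would deviate. ✗

No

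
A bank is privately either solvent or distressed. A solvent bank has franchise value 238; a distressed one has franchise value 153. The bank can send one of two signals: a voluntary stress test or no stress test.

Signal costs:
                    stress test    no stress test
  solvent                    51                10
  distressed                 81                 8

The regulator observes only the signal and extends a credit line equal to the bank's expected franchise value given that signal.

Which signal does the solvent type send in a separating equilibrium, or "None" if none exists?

Try solvent → stress test, distressed → no stress test:
  If types separate, stress test earns payment 238 and no stress test earns 153.
  Solvent: stress test gives 238 − 51 = 187; no stress test gives 153 − 10 = 143. No deviation. ✓
  Distressed: no stress test gives 153 − 8 = 145; stress test gives 238 − 81 = 157. Would deviate. ✗
Try solvent → no stress test, distressed → stress test:
  If types separate, no stress test earns payment 238 and stress test earns 153.
  Solvent: no stress test gives 238 − 10 = 228; stress test gives 153 − 51 = 102. No deviation. ✓
  Distressed: stress test gives 153 − 81 = 72; no stress test gives 238 − 8 = 230. Would deviate. ✗
Neither assignment is incentive-compatible.

None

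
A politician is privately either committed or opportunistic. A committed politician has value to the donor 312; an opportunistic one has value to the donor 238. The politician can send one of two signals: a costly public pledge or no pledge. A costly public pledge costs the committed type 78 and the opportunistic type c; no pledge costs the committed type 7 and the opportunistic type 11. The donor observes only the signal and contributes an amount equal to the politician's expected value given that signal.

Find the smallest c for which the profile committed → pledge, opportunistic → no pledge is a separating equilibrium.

Under separation: pledge → committed (pays 312); no pledge → opportunistic (pays 238).
Committed: 312 − 78 = 234 ≥ 238 − 7 = 231. Holds regardless of c. ✓
Opportunistic: 238 − 11 ≥ 312 − c, so c ≥ 312 − 227 = 85.

85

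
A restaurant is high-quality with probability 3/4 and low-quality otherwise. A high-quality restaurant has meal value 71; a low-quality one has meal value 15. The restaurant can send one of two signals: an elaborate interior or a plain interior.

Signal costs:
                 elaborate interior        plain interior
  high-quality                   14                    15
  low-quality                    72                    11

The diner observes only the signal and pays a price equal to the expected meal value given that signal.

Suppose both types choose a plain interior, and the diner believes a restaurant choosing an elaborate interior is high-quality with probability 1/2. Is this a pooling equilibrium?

At the pooled signal (plain interior) the diner holds the prior 3/4 and pays 3/4·71 + 1/4·15 = 57. Off-path (elaborate interior) belief 1/2 gives 1/2·71 + 1/2·15 = 43.
High-quality: plain interior gives 57 − 15 = 42; elaborate interior gives 43 − 14 = 29. Stays. ✓
Low-quality: plain interior gives 57 − 11 = 46; elaborate interior gives 43 − 72 = -29. Stays. ✓

Yes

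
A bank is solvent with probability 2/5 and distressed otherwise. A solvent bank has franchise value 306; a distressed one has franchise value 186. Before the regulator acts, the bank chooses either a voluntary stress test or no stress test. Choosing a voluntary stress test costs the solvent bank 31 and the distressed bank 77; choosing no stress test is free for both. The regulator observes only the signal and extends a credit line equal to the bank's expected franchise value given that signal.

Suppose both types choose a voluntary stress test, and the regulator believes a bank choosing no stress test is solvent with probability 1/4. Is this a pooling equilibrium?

No

On the equilibrium path (stress test) the regulator holds the prior 2/5 and pays 2/5·306 + 3/5·186 = 234. Off-path (no stress test) belief 1/4 gives 1/4·306 + 3/4·186 = 216.
Solvent: stress test gives 234 − 31 = 203; no stress test gives 216 − 0 = 216. Deviates. ✗
Distressed: stress test gives 234 − 77 = 157; no stress test gives 216 − 0 = 216. Deviates. ✗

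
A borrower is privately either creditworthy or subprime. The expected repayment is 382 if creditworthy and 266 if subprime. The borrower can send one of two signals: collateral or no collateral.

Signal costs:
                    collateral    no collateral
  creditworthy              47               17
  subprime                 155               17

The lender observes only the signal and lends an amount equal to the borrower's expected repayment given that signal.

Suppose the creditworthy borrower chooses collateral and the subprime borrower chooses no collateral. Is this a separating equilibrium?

If types separate, collateral earns payment 382 and no collateral earns 266.
Creditworthy: collateral gives 382 − 47 = 335; no collateral gives 266 − 17 = 249. No deviation. ✓
Subprime: no collateral gives 266 − 17 = 249; collateral gives 382 − 155 = 227. No deviation. ✓
Neither type gains from mimicking the other.

Yes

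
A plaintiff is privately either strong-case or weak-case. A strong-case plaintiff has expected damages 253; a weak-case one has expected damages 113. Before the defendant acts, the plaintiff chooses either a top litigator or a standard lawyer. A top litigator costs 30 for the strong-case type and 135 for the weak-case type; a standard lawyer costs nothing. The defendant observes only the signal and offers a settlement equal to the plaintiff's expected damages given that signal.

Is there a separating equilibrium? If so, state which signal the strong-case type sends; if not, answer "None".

None

Try strong-case → top litigator, weak-case → standard lawyer:
  Under separation the defendant infers type exactly: top litigator → strong-case (pays 253), standard lawyer → weak-case (pays 113).
  Strong-case: top litigator gives 253 − 30 = 223; standard lawyer gives 113 − 0 = 113. No deviation. ✓
  Weak-case: standard lawyer gives 113 − 0 = 113; top litigator gives 253 − 135 = 118. Would deviate. ✗
Try strong-case → standard lawyer, weak-case → top litigator:
  Under separation the defendant infers type exactly: standard lawyer → strong-case (pays 253), top litigator → weak-case (pays 113).
  Strong-case: standard lawyer gives 253 − 0 = 253; top litigator gives 113 − 30 = 83. No deviation. ✓
  Weak-case: top litigator gives 113 − 135 = -22; standard lawyer gives 253 − 0 = 253. Would deviate. ✗
Neither assignment is incentive-compatible.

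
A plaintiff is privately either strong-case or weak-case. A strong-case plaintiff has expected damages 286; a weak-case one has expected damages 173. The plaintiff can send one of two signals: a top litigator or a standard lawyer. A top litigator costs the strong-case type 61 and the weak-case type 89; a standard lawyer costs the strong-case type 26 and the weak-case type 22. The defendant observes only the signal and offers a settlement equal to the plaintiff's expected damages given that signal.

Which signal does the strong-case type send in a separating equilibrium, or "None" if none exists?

None

Try strong-case → top litigator, weak-case → standard lawyer:
  Under separation the defendant infers type exactly: top litigator → strong-case (pays 286), standard lawyer → weak-case (pays 173).
  Strong-case: top litigator gives 286 − 61 = 225; standard lawyer gives 173 − 26 = 147. No deviation. ✓
  Weak-case: standard lawyer gives 173 − 22 = 151; top litigator gives 286 − 89 = 197. Would deviate. ✗
Try strong-case → standard lawyer, weak-case → top litigator:
  Under separation the defendant infers type exactly: standard lawyer → strong-case (pays 286), top litigator → weak-case (pays 173).
  Strong-case: standard lawyer gives 286 − 26 = 260; top litigator gives 173 − 61 = 112. No deviation. ✓
  Weak-case: top litigator gives 173 − 89 = 84; standard lawyer gives 286 − 22 = 264. Would deviate. ✗
Neither assignment is incentive-compatible.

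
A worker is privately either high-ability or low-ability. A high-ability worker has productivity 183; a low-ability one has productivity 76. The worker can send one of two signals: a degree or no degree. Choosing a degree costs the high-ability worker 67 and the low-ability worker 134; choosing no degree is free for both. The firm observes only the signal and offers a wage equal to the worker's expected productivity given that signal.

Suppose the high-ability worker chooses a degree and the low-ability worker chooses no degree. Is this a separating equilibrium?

Yes

Under separation the firm infers type exactly: degree → high-ability (pays 183), no degree → low-ability (pays 76).
High-ability: degree gives 183 − 67 = 116; no degree gives 76 − 0 = 76. No deviation. ✓
Low-ability: no degree gives 76 − 0 = 76; degree gives 183 − 134 = 49. No deviation. ✓
Both incentive constraints hold.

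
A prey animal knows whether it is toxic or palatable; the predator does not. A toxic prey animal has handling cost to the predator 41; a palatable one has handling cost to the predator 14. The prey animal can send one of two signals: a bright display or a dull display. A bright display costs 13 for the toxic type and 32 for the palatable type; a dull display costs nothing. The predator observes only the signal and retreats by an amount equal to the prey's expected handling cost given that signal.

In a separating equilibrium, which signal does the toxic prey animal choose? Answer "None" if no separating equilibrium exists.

Try toxic → bright display, palatable → dull display:
  Under separation the predator infers type exactly: bright display → toxic (pays 41), dull display → palatable (pays 14).
  Toxic: bright display gives 41 − 13 = 28; dull display gives 14 − 0 = 14. No deviation. ✓
  Palatable: dull display gives 14 − 0 = 14; bright display gives 41 − 32 = 9. No deviation. ✓
Both hold — the toxic type sends bright display.

bright display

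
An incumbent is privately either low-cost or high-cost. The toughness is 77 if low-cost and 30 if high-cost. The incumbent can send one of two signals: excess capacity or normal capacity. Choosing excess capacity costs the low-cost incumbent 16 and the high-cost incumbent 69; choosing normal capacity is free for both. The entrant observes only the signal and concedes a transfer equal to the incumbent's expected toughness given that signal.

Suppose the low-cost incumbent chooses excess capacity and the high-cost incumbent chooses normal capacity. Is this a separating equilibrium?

Yes

If types separate, excess capacity earns payment 77 and normal capacity earns 30.
Low-cost: excess capacity gives 77 − 16 = 61; normal capacity gives 30 − 0 = 30. No deviation. ✓
High-cost: normal capacity gives 30 − 0 = 30; excess capacity gives 77 − 69 = 8. No deviation. ✓
Both incentive constraints hold.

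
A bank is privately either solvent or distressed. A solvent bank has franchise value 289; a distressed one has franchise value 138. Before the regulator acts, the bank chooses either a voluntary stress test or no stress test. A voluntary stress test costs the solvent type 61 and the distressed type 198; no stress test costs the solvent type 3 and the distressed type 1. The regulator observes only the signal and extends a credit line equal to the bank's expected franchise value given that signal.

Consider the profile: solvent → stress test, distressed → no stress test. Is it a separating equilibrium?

Yes

If types separate, stress test earns payment 289 and no stress test earns 138.
Solvent: stress test gives 289 − 61 = 228; no stress test gives 138 − 3 = 135. No deviation. ✓
Distressed: no stress test gives 138 − 1 = 137; stress test gives 289 − 198 = 91. No deviation. ✓
Neither type gains from mimicking the other.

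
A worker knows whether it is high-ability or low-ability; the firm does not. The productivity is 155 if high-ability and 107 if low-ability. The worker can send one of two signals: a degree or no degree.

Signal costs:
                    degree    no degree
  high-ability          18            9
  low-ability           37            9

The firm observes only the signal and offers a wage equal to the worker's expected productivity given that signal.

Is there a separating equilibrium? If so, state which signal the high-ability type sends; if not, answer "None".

Try high-ability → degree, low-ability → no degree:
  If types separate, degree earns payment 155 and no degree earns 107.
  High-ability: degree gives 155 − 18 = 137; no degree gives 107 − 9 = 98. No deviation. ✓
  Low-ability: no degree gives 107 − 9 = 98; degree gives 155 − 37 = 118. Would deviate. ✗
Try high-ability → no degree, low-ability → degree:
  If types separate, no degree earns payment 155 and degree earns 107.
  High-ability: no degree gives 155 − 9 = 146; degree gives 107 − 18 = 89. No deviation. ✓
  Low-ability: degree gives 107 − 37 = 70; no degree gives 155 − 9 = 146. Would deviate. ✗
Neither assignment is incentive-compatible.

None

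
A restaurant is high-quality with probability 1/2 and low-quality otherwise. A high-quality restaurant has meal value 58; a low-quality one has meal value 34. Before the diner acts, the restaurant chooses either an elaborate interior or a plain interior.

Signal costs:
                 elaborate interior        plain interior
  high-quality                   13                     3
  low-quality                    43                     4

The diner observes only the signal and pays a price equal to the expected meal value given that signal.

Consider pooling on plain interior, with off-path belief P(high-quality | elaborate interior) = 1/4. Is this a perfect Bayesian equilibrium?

Yes

At the pooled signal (plain interior) the diner holds the prior 1/2 and pays 1/2·58 + 1/2·34 = 46. Off-path (elaborate interior) belief 1/4 gives 1/4·58 + 3/4·34 = 40.
High-quality: plain interior gives 46 − 3 = 43; elaborate interior gives 40 − 13 = 27. Stays. ✓
Low-quality: plain interior gives 46 − 4 = 42; elaborate interior gives 40 − 43 = -3. Stays. ✓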